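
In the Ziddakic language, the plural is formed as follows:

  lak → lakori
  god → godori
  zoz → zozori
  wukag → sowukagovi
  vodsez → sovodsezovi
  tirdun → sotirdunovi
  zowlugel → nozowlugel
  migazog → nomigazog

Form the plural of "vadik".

"vadik" has 2 vowels. The stems with 2 vowels (wukag → sowukagovi, vodsez → sovodsezovi, tirdun → sotirdunovi) add so- … -ovi around the stem.
So vadik → sovadikovi.

sovadikovi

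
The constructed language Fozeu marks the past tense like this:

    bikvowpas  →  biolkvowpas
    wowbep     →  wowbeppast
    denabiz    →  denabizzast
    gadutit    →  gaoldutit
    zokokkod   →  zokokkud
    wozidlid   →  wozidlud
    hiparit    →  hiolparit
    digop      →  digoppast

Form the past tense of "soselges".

soolselges

denabiz and wozidlid both have last vowel 'i' yet inflect differently (denabizzast, wozidlud), so the last vowel is not what conditions the rule; the final letter is.
"soselges" ends in -s. The one such stem in the data (bikvowpas → biolkvowpas) inserts -ol- after the first vowel (as do hiparit, gadutit), so the same rule applies.
So soselges → soolselges.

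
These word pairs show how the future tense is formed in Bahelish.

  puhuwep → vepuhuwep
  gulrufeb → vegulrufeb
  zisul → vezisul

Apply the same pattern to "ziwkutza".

Every pair shown (puhuwep → vepuhuwep, gulrufeb → vegulrufeb, zisul → vezisul) follows the same rule: add the prefix ve-.
So ziwkutza → veziwkutza.

veziwkutza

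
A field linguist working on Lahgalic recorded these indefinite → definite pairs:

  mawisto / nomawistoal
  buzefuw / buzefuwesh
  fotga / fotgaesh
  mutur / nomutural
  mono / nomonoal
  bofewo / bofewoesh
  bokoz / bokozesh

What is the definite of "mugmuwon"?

"mugmuwon" begins with m-. The stems beginning with m- (mawisto → nomawistoal, mono → nomonoal, mutur → nomutural) add no- … -al around the stem.
The other pattern: stems beginning with b- or f- add -esh.
So mugmuwon → nomugmuwonal.

nomugmuwonal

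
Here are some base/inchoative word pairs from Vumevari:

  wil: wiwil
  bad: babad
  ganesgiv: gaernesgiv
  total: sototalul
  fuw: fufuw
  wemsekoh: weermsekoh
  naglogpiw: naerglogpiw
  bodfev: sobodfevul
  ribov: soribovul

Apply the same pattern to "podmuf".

"podmuf" has 2 vowels. The stems with 2 vowels (bodfev → sobodfevul, total → sototalul, ribov → soribovul) add so- … -ul around the stem.
The other patterns: stems with 1 vowel repeat the first consonant+vowel as a prefix; stems with 3 vowels insert -er- after the first vowel.
So podmuf → sopodmuful.

sopodmuful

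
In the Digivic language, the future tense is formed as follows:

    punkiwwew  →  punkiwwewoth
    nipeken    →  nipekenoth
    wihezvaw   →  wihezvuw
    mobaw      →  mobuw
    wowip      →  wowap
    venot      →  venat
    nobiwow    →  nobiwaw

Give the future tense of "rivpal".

"rivpal" has last vowel 'a'. The stems whose last vowel is 'a' (wihezvaw → wihezvuw, mobaw → mobuw) change the last vowel to 'u'.
So rivpal → rivpul.

rivpul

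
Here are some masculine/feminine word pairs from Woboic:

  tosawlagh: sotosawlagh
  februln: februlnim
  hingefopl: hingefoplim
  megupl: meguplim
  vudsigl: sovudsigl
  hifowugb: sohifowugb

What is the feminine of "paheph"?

vudsigl and hingefopl both end in -l yet inflect differently (sovudsigl, hingefoplim), so the final letter is not what conditions the rule; the second-to-last letter is.
"paheph" has second-to-last letter 'p'. The stems whose second-to-last letter is 'p' (hingefopl → hingefoplim, megupl → meguplim) add -im.
The other pattern: stems whose second-to-last letter is 'g' add the prefix so-.
So paheph → pahephim.

pahephim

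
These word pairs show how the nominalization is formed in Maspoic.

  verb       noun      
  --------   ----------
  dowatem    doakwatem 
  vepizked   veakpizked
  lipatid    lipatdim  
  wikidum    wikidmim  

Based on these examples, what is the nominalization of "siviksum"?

vepizked and lipatid both end in -d yet inflect differently (veakpizked, lipatdim), so the final letter is not what conditions the rule; the last vowel is.
"siviksum" has last vowel 'u'. The one such stem in the data (wikidum → wikidmim) deletes the last vowel and adds -im (as does lipatid), so the same rule applies.
The other pattern: stems whose last vowel is 'e' insert -ak- after the first vowel.
So siviksum → siviksmim.

siviksmim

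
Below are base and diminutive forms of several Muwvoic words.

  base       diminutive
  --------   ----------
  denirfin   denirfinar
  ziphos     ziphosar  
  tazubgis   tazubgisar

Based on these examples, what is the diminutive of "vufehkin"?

Every pair shown (denirfin → denirfinar, ziphos → ziphosar, tazubgis → tazubgisar) follows the same rule: add -ar.
So vufehkin → vufehkinar.

vufehkinar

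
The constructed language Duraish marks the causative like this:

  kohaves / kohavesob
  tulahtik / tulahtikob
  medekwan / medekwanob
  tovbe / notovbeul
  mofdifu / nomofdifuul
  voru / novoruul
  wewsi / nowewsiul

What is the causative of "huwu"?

nohuwuul

kohaves and tovbe both have last vowel 'e' yet inflect differently (kohavesob, notovbeul), so the last vowel is not what conditions the rule; whether the stem ends in a vowel or a consonant is.
"huwu" ends in a vowel. The stems ending in a vowel (tovbe → notovbeul, mofdifu → nomofdifuul, voru → novoruul) add no- … -ul around the stem.
The other pattern: stems ending in a consonant add -ob.
So huwu → nohuwuul.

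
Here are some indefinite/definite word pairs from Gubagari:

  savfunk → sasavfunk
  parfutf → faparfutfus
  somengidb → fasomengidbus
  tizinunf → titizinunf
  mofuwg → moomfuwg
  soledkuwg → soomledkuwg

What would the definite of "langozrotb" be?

tizinunf and parfutf both end in -f yet inflect differently (titizinunf, faparfutfus), so the final letter is not what conditions the rule; the second-to-last letter is.
"langozrotb" has second-to-last letter 't'. The one such stem in the data (parfutf → faparfutfus) adds fa- … -us around the stem, so the same rule applies.
The other patterns: stems whose second-to-last letter is 'w' insert -om- after the first vowel; stems whose second-to-last letter is 'n' repeat the first consonant+vowel as a prefix.
So langozrotb → falangozrotbus.

falangozrotbus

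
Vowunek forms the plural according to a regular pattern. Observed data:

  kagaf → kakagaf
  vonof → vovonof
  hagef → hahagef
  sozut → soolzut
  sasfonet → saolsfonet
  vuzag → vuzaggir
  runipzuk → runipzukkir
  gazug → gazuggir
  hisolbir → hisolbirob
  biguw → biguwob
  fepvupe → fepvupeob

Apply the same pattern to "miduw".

miduwob

hagef and sasfonet both have last vowel 'e' yet inflect differently (hahagef, saolsfonet), so the last vowel is not what conditions the rule; the final letter is.
"miduw" ends in -w. The one such stem in the data (biguw → biguwob) adds -ob, so the same rule applies.
So miduw → miduwob.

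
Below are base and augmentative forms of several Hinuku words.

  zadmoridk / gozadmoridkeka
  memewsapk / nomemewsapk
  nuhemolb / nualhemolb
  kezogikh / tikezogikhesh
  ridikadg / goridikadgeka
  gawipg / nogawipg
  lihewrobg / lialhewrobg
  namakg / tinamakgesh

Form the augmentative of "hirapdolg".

gawipg and lihewrobg both end in -g yet inflect differently (nogawipg, lialhewrobg), so the final letter is not what conditions the rule; the second-to-last letter is.
"hirapdolg" has second-to-last letter 'l'. The one such stem in the data (nuhemolb → nualhemolb) inserts -al- after the first vowel (as does lihewrobg), so the same rule applies.
The other patterns: stems whose second-to-last letter is 'p' add the prefix no-; stems whose second-to-last letter is 'd' add go- … -eka around the stem; stems whose second-to-last letter is 'k' add ti- … -esh around the stem.
So hirapdolg → hialrapdolg.

hialrapdolg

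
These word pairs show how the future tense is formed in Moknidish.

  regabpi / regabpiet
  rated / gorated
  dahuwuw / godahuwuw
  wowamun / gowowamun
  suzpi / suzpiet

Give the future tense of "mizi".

miziet

regabpi and rated both begin with r- yet inflect differently (regabpiet, gorated), so the first letter is not what conditions the rule; whether the stem ends in a vowel or a consonant is.
"mizi" ends in a vowel. The stems ending in a vowel (suzpi → suzpiet, regabpi → regabpiet) add -et.
So mizi → miziet.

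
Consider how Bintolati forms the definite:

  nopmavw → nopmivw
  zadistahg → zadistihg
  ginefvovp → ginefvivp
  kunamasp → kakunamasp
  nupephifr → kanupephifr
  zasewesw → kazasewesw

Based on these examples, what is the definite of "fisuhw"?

fisihw

ginefvovp and kunamasp both end in -p yet inflect differently (ginefvivp, kakunamasp), so the final letter is not what conditions the rule; the second-to-last letter is.
"fisuhw" has second-to-last letter 'h'. The one such stem in the data (zadistahg → zadistihg) changes the last vowel to 'i' (as do nopmavw, ginefvovp), so the same rule applies.
So fisuhw → fisihw.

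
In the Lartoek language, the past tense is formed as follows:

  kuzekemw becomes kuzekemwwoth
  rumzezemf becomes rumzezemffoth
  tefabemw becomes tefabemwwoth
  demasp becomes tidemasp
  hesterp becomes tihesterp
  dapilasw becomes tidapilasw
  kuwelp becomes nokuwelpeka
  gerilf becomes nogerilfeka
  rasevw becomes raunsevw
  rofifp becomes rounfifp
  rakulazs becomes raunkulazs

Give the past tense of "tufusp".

titufusp

kuzekemw and dapilasw both end in -w yet inflect differently (kuzekemwwoth, tidapilasw), so the final letter is not what conditions the rule; the second-to-last letter is.
"tufusp" has second-to-last letter 's'. The stems whose second-to-last letter is 's' (demasp → tidemasp, dapilasw → tidapilasw) add the prefix ti-.
So tufusp → titufusp.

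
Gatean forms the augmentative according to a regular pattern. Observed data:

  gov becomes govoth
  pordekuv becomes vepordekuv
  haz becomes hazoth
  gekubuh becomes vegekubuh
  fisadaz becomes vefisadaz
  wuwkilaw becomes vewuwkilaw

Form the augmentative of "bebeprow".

vebebeprow

pordekuv and gov both end in -v yet inflect differently (vepordekuv, govoth), so the final letter is not what conditions the rule; the number of vowels is.
"bebeprow" has 3 vowels. The stems with 3 vowels (fisadaz → vefisadaz, wuwkilaw → vewuwkilaw, gekubuh → vegekubuh) add the prefix ve-.
The other pattern: stems with 1 vowel add -oth.
So bebeprow → vebebeprow.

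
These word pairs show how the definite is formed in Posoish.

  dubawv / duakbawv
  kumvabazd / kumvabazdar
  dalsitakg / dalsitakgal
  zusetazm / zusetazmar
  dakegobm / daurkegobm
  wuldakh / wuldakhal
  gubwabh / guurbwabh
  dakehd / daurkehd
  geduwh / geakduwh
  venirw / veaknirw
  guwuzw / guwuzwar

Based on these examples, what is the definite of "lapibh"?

geduwh and gubwabh both end in -h yet inflect differently (geakduwh, guurbwabh), so the final letter is not what conditions the rule; the second-to-last letter is.
"lapibh" has second-to-last letter 'b'. The stems whose second-to-last letter is 'b' (gubwabh → guurbwabh, dakegobm → daurkegobm) insert -ur- after the first vowel.
So lapibh → laurpibh.

laurpibh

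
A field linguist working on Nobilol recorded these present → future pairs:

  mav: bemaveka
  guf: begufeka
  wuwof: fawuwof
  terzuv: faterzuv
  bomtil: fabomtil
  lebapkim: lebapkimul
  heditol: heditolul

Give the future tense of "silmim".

guf and wuwof both end in -f yet inflect differently (begufeka, fawuwof), so the final letter is not what conditions the rule; the number of vowels is.
"silmim" has 2 vowels. The stems with 2 vowels (wuwof → fawuwof, terzuv → faterzuv, bomtil → fabomtil) add the prefix fa-.
So silmim → fasilmim.

fasilmim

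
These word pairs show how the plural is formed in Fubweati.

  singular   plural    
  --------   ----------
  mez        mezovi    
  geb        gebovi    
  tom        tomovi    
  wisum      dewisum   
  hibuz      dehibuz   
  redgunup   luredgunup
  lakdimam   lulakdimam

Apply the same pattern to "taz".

"taz" has 1 vowel. The stems with 1 vowel (mez → mezovi, geb → gebovi, tom → tomovi) add -ovi.
The other patterns: stems with 2 vowels add the prefix de-; stems with 3 vowels add the prefix lu-.
So taz → tazovi.

tazovi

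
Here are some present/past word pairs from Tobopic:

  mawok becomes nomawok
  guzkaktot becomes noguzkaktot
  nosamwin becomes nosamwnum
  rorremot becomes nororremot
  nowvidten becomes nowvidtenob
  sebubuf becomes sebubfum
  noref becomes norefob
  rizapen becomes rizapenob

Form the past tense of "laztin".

laztnum

noref and sebubuf both end in -f yet inflect differently (norefob, sebubfum), so the final letter is not what conditions the rule; the last vowel is.
"laztin" has last vowel 'i'. The one such stem in the data (nosamwin → nosamwnum) deletes the last vowel and adds -um (as does sebubuf), so the same rule applies.
The other patterns: stems whose last vowel is 'e' add -ob; stems whose last vowel is 'o' add the prefix no-.
So laztin → laztnum.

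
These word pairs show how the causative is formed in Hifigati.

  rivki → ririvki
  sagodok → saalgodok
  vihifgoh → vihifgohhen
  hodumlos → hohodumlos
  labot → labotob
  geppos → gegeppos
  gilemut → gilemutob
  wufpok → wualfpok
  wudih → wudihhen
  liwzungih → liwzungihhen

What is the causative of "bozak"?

labot and vihifgoh both have last vowel 'o' yet inflect differently (labotob, vihifgohhen), so the last vowel is not what conditions the rule; the final letter is.
"bozak" ends in -k. The stems ending in -k (wufpok → wualfpok, sagodok → saalgodok) insert -al- after the first vowel.
So bozak → boalzak.

boalzak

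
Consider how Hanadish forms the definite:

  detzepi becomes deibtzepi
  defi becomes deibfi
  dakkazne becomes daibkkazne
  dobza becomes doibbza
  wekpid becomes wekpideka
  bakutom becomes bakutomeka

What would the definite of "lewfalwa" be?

defi and wekpid both have last vowel 'i' yet inflect differently (deibfi, wekpideka), so the last vowel is not what conditions the rule; whether the stem ends in a vowel or a consonant is.
"lewfalwa" ends in a vowel. The stems ending in a vowel (dobza → doibbza, defi → deibfi, detzepi → deibtzepi) insert -ib- after the first vowel.
So lewfalwa → leibwfalwa.

leibwfalwa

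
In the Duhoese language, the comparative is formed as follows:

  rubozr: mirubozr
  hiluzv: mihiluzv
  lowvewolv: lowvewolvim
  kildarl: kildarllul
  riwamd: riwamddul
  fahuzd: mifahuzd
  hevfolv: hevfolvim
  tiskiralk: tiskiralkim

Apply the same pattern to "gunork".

gunorkkul

"gunork" has second-to-last letter 'r'. The one such stem in the data (kildarl → kildarllul) doubles the final consonant and adds -ul (as does riwamd), so the same rule applies.
The other patterns: stems whose second-to-last letter is 'z' add the prefix mi-; stems whose second-to-last letter is 'l' add -im.
So gunork → gunorkkul.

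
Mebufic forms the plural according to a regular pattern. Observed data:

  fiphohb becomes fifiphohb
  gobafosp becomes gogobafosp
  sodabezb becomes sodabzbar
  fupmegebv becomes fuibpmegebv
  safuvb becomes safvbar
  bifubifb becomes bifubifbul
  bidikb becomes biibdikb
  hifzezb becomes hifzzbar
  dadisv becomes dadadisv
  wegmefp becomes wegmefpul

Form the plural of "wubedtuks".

"wubedtuks" has second-to-last letter 'k'. The one such stem in the data (bidikb → biibdikb) inserts -ib- after the first vowel (as does fupmegebv), so the same rule applies.
So wubedtuks → wuibbedtuks.

wuibbedtuks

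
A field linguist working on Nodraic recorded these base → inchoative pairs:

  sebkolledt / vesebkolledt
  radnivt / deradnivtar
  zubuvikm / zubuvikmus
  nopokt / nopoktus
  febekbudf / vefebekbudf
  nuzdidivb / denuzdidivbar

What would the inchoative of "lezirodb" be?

velezirodb

nopokt and radnivt both end in -t yet inflect differently (nopoktus, deradnivtar), so the final letter is not what conditions the rule; the second-to-last letter is.
"lezirodb" has second-to-last letter 'd'. The stems whose second-to-last letter is 'd' (febekbudf → vefebekbudf, sebkolledt → vesebkolledt) add the prefix ve-.
The other patterns: stems whose second-to-last letter is 'k' add -us; stems whose second-to-last letter is 'v' add de- … -ar around the stem.
So lezirodb → velezirodb.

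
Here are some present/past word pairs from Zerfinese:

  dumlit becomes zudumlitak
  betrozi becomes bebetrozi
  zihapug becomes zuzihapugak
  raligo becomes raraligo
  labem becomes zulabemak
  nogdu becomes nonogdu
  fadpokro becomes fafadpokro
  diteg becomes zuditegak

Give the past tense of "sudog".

zusudogak

nogdu and zihapug both have last vowel 'u' yet inflect differently (nonogdu, zuzihapugak), so the last vowel is not what conditions the rule; whether the stem ends in a vowel or a consonant is.
"sudog" ends in a consonant. The stems ending in a consonant (zihapug → zuzihapugak, labem → zulabemak, dumlit → zudumlitak) add zu- … -ak around the stem.
So sudog → zusudogak.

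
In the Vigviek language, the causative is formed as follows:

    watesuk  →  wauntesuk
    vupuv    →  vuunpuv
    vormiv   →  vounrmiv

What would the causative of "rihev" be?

riunhev

Every pair shown (watesuk → wauntesuk, vupuv → vuunpuv, vormiv → vounrmiv) follows the same rule: insert -un- after the first vowel.
So rihev → riunhev.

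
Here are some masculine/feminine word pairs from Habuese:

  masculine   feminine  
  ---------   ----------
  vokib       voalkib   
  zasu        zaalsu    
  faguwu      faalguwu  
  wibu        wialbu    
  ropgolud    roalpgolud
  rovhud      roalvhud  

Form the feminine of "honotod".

Every pair shown (vokib → voalkib, zasu → zaalsu, faguwu → faalguwu, …) follows the same rule: insert -al- after the first vowel.
So honotod → hoalnotod.

hoalnotod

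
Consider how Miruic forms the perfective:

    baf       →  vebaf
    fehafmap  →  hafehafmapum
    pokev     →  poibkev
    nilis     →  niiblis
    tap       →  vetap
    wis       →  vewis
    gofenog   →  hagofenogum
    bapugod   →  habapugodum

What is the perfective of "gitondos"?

"gitondos" has 3 vowels. The stems with 3 vowels (fehafmap → hafehafmapum, bapugod → habapugodum, gofenog → hagofenogum) add ha- … -um around the stem.
The other patterns: stems with 1 vowel add the prefix ve-; stems with 2 vowels insert -ib- after the first vowel.
So gitondos → hagitondosum.

hagitondosum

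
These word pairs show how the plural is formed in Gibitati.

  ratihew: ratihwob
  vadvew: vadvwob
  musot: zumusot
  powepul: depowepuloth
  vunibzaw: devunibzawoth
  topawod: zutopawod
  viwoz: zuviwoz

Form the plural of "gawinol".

ratihew and vunibzaw both end in -w yet inflect differently (ratihwob, devunibzawoth), so the final letter is not what conditions the rule; the last vowel is.
"gawinol" has last vowel 'o'. The stems whose last vowel is 'o' (topawod → zutopawod, musot → zumusot, viwoz → zuviwoz) add the prefix zu-.
So gawinol → zugawinol.

zugawinol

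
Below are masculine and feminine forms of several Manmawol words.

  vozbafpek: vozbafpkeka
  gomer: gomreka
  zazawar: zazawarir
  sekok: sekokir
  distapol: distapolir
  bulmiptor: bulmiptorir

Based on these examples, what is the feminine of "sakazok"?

gomer and zazawar both end in -r yet inflect differently (gomreka, zazawarir), so the final letter is not what conditions the rule; the last vowel is.
"sakazok" has last vowel 'o'. The stems whose last vowel is 'o' (sekok → sekokir, distapol → distapolir, bulmiptor → bulmiptorir) add -ir.
So sakazok → sakazokir.

sakazokir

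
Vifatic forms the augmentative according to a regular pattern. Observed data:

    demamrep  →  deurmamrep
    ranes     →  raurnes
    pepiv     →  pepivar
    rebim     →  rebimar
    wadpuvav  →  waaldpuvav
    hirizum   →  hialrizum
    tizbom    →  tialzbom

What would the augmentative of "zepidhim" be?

zepidhimar

pepiv and wadpuvav both end in -v yet inflect differently (pepivar, waaldpuvav), so the final letter is not what conditions the rule; the last vowel is.
"zepidhim" has last vowel 'i'. The stems whose last vowel is 'i' (pepiv → pepivar, rebim → rebimar) add -ar.
The other patterns: stems whose last vowel is 'e' insert -ur- after the first vowel; stems whose last vowel is 'a', 'o' or 'u' insert -al- after the first vowel.
So zepidhim → zepidhimar.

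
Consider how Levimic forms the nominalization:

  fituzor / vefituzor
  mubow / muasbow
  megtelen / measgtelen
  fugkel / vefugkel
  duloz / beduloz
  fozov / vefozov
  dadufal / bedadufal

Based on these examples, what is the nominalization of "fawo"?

vefawo

"fawo" begins with f-. The stems beginning with f- (fozov → vefozov, fugkel → vefugkel, fituzor → vefituzor) add the prefix ve-.
The other patterns: stems beginning with m- insert -as- after the first vowel; stems beginning with d- add the prefix be-.
So fawo → vefawo.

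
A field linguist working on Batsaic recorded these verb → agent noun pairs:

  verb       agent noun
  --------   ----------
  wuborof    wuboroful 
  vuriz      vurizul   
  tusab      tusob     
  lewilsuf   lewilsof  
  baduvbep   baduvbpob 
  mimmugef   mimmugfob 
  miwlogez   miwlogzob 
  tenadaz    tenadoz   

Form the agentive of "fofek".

fofkob

"fofek" has last vowel 'e'. The stems whose last vowel is 'e' (baduvbep → baduvbpob, mimmugef → mimmugfob, miwlogez → miwlogzob) delete the last vowel and add -ob.
So fofek → fofkob.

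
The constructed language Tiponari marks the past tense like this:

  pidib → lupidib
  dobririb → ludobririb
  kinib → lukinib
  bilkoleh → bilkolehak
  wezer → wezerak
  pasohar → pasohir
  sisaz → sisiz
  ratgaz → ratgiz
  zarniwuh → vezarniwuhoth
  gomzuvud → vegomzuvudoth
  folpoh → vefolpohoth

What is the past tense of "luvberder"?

luvberderak

wezer and pasohar both end in -r yet inflect differently (wezerak, pasohir), so the final letter is not what conditions the rule; the last vowel is.
"luvberder" has last vowel 'e'. The stems whose last vowel is 'e' (bilkoleh → bilkolehak, wezer → wezerak) add -ak.
So luvberder → luvberderak.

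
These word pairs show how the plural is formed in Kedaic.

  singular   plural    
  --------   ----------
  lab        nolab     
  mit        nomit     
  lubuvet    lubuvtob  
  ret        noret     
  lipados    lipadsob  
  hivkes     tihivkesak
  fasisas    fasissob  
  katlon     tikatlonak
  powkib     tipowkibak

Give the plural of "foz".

lab and powkib both end in -b yet inflect differently (nolab, tipowkibak), so the final letter is not what conditions the rule; the number of vowels is.
"foz" has 1 vowel. The stems with 1 vowel (mit → nomit, lab → nolab, ret → noret) add the prefix no-.
So foz → nofoz.

nofoz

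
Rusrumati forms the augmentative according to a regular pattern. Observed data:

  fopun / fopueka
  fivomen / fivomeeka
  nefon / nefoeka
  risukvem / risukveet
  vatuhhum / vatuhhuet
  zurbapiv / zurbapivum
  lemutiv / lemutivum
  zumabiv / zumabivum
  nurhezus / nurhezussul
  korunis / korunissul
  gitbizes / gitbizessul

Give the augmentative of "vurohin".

vurohieka

fivomen and risukvem both have last vowel 'e' yet inflect differently (fivomeeka, risukveet), so the last vowel is not what conditions the rule; the final letter is.
"vurohin" ends in -n. The stems ending in -n (fopun → fopueka, fivomen → fivomeeka, nefon → nefoeka) drop the final letter and add -eka.
The other patterns: stems ending in -m drop the final letter and add -et; stems ending in -v add -um; stems ending in -s double the final consonant and add -ul.
So vurohin → vurohieka.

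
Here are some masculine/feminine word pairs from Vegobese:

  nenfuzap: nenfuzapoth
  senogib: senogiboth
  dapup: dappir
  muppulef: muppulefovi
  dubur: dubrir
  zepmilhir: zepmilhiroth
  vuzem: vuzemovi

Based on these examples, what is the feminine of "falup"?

"falup" has last vowel 'u'. The stems whose last vowel is 'u' (dapup → dappir, dubur → dubrir) delete the last vowel and add -ir.
The other patterns: stems whose last vowel is 'e' add -ovi; stems whose last vowel is 'a' or 'i' add -oth.
So falup → falpir.

falpir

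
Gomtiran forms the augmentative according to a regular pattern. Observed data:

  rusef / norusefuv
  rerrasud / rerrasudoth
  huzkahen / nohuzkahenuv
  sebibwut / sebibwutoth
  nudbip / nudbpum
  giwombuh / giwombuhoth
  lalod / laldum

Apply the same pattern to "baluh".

baluhoth

rerrasud and lalod both end in -d yet inflect differently (rerrasudoth, laldum), so the final letter is not what conditions the rule; the last vowel is.
"baluh" has last vowel 'u'. The stems whose last vowel is 'u' (rerrasud → rerrasudoth, giwombuh → giwombuhoth, sebibwut → sebibwutoth) add -oth.
The other patterns: stems whose last vowel is 'e' add no- … -uv around the stem; stems whose last vowel is 'i' or 'o' delete the last vowel and add -um.
So baluh → baluhoth.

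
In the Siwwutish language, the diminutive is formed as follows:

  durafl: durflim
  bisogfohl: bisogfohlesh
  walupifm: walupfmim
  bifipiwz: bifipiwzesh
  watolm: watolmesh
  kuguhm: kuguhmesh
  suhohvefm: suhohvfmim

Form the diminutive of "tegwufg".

tegwfgim

"tegwufg" has second-to-last letter 'f'. The stems whose second-to-last letter is 'f' (walupifm → walupfmim, suhohvefm → suhohvfmim, durafl → durflim) delete the last vowel and add -im.
The other pattern: stems whose second-to-last letter is 'h', 'l' or 'w' add -esh.
So tegwufg → tegwfgim.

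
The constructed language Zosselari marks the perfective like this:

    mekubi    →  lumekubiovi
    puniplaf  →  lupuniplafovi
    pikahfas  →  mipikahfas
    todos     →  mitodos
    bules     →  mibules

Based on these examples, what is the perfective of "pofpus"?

mipofpus

pikahfas and puniplaf both have last vowel 'a' yet inflect differently (mipikahfas, lupuniplafovi), so the last vowel is not what conditions the rule; the final letter is.
"pofpus" ends in -s. The stems ending in -s (bules → mibules, pikahfas → mipikahfas, todos → mitodos) add the prefix mi-.
So pofpus → mipofpus.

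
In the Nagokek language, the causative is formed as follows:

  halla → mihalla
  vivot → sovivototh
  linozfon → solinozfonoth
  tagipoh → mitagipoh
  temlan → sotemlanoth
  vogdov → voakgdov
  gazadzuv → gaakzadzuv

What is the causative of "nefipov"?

"nefipov" ends in -v. The stems ending in -v (gazadzuv → gaakzadzuv, vogdov → voakgdov) insert -ak- after the first vowel.
So nefipov → neakfipov.

neakfipov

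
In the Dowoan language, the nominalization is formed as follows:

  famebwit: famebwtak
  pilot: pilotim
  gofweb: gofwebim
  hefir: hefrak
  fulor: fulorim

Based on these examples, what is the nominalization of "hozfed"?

hozfedim

hefir and fulor both end in -r yet inflect differently (hefrak, fulorim), so the final letter is not what conditions the rule; the last vowel is.
"hozfed" has last vowel 'e'. The one such stem in the data (gofweb → gofwebim) adds -im, so the same rule applies.
So hozfed → hozfedim.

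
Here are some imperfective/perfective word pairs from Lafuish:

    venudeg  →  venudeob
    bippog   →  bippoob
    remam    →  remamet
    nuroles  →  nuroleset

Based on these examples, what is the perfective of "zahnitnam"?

venudeg and nuroles both have last vowel 'e' yet inflect differently (venudeob, nuroleset), so the last vowel is not what conditions the rule; the final letter is.
"zahnitnam" ends in -m. The one such stem in the data (remam → remamet) adds -et, so the same rule applies.
So zahnitnam → zahnitnamet.

zahnitnamet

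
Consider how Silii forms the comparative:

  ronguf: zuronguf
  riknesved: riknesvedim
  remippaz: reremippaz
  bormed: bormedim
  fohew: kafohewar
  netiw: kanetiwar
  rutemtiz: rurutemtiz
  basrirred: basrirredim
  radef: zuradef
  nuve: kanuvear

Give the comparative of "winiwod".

netiw and rutemtiz both have last vowel 'i' yet inflect differently (kanetiwar, rurutemtiz), so the last vowel is not what conditions the rule; the final letter is.
"winiwod" ends in -d. The stems ending in -d (bormed → bormedim, riknesved → riknesvedim, basrirred → basrirredim) add -im.
So winiwod → winiwodim.

winiwodim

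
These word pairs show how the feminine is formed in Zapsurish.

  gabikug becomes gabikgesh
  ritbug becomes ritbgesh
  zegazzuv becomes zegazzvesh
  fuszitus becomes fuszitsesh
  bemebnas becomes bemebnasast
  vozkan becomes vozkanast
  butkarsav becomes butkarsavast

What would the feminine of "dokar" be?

fuszitus and bemebnas both end in -s yet inflect differently (fuszitsesh, bemebnasast), so the final letter is not what conditions the rule; the last vowel is.
"dokar" has last vowel 'a'. The stems whose last vowel is 'a' (bemebnas → bemebnasast, vozkan → vozkanast, butkarsav → butkarsavast) add -ast.
The other pattern: stems whose last vowel is 'u' delete the last vowel and add -esh.
So dokar → dokarast.

dokarast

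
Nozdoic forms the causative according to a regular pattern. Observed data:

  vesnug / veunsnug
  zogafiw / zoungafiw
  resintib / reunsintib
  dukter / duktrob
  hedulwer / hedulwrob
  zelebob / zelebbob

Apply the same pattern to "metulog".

resintib and zelebob both end in -b yet inflect differently (reunsintib, zelebbob), so the final letter is not what conditions the rule; the last vowel is.
"metulog" has last vowel 'o'. The one such stem in the data (zelebob → zelebbob) deletes the last vowel and adds -ob (as do dukter, hedulwer), so the same rule applies.
The other pattern: stems whose last vowel is 'i' or 'u' insert -un- after the first vowel.
So metulog → metulgob.

metulgob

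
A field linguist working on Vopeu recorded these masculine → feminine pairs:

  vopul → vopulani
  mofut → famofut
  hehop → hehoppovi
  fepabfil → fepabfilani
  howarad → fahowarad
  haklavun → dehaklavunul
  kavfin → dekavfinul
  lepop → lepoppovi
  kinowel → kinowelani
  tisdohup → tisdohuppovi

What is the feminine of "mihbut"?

tisdohup and haklavun both have last vowel 'u' yet inflect differently (tisdohuppovi, dehaklavunul), so the last vowel is not what conditions the rule; the final letter is.
"mihbut" ends in -t. The one such stem in the data (mofut → famofut) adds the prefix fa-, so the same rule applies.
So mihbut → famihbut.

famihbut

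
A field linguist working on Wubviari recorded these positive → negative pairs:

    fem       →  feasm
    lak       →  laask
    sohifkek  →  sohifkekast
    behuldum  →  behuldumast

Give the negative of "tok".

toask

"tok" has 1 vowel. The stems with 1 vowel (fem → feasm, lak → laask) insert -as- after the first vowel.
So tok → toask.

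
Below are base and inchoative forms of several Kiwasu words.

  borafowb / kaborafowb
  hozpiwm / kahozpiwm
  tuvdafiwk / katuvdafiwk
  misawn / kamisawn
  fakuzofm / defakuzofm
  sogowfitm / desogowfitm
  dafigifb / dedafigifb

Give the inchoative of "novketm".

hozpiwm and fakuzofm both end in -m yet inflect differently (kahozpiwm, defakuzofm), so the final letter is not what conditions the rule; the second-to-last letter is.
"novketm" has second-to-last letter 't'. The one such stem in the data (sogowfitm → desogowfitm) adds the prefix de-, so the same rule applies.
So novketm → denovketm.

denovketm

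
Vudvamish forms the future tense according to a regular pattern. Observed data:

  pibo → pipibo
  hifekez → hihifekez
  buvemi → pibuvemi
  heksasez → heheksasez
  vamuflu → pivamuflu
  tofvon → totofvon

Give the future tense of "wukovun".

hifekez and buvemi both have 3 vowels yet inflect differently (hihifekez, pibuvemi), so the number of vowels is not what conditions the rule; whether the stem ends in a vowel or a consonant is.
"wukovun" ends in a consonant. The stems ending in a consonant (hifekez → hihifekez, tofvon → totofvon, heksasez → heheksasez) repeat the first consonant+vowel as a prefix.
So wukovun → wuwukovun.

wuwukovun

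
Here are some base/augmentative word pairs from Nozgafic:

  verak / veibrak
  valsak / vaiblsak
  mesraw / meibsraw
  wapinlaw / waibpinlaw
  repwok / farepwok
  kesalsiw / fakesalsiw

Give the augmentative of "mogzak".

moibgzak

verak and repwok both end in -k yet inflect differently (veibrak, farepwok), so the final letter is not what conditions the rule; the last vowel is.
"mogzak" has last vowel 'a'. The stems whose last vowel is 'a' (verak → veibrak, valsak → vaiblsak, mesraw → meibsraw) insert -ib- after the first vowel.
The other pattern: stems whose last vowel is 'i' or 'o' add the prefix fa-.
So mogzak → moibgzak.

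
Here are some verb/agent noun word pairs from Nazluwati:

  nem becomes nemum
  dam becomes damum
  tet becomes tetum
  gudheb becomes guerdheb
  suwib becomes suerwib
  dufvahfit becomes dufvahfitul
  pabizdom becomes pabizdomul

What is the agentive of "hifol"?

hierfol

tet and dufvahfit both end in -t yet inflect differently (tetum, dufvahfitul), so the final letter is not what conditions the rule; the number of vowels is.
"hifol" has 2 vowels. The stems with 2 vowels (gudheb → guerdheb, suwib → suerwib) insert -er- after the first vowel.
So hifol → hierfol.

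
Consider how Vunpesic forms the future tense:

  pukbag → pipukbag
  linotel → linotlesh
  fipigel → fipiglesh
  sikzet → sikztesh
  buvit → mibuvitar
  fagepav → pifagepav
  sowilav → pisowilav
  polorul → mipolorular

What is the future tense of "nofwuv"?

minofwuvar

fipigel and polorul both end in -l yet inflect differently (fipiglesh, mipolorular), so the final letter is not what conditions the rule; the last vowel is.
"nofwuv" has last vowel 'u'. The one such stem in the data (polorul → mipolorular) adds mi- … -ar around the stem, so the same rule applies.
So nofwuv → minofwuvar.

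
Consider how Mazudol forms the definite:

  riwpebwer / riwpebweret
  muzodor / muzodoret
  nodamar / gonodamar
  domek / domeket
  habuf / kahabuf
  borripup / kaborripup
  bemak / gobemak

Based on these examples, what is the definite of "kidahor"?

"kidahor" has last vowel 'o'. The one such stem in the data (muzodor → muzodoret) adds -et, so the same rule applies.
The other patterns: stems whose last vowel is 'a' add the prefix go-; stems whose last vowel is 'u' add the prefix ka-.
So kidahor → kidahoret.

kidahoret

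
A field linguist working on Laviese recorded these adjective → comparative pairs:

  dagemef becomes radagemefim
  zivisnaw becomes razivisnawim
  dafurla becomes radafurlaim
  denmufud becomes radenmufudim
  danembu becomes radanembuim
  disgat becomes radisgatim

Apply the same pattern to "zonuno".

razonunoim

Every pair shown (dagemef → radagemefim, zivisnaw → razivisnawim, dafurla → radafurlaim, …) follows the same rule: add ra- … -im around the stem.
So zonuno → razonunoim.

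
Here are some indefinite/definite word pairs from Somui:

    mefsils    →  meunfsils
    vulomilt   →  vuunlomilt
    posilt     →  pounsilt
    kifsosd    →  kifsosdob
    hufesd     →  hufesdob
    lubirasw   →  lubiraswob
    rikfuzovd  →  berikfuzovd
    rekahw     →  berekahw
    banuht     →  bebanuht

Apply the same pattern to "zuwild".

zuunwild

"zuwild" has second-to-last letter 'l'. The stems whose second-to-last letter is 'l' (mefsils → meunfsils, vulomilt → vuunlomilt, posilt → pounsilt) insert -un- after the first vowel.
So zuwild → zuunwild.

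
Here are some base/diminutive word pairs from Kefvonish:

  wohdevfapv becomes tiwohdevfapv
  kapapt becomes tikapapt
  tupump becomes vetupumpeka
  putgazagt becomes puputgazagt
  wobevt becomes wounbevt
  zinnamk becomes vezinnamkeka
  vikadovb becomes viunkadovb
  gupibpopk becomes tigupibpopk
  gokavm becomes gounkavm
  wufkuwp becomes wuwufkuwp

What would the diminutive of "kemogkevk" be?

keunmogkevk

zinnamk and gupibpopk both end in -k yet inflect differently (vezinnamkeka, tigupibpopk), so the final letter is not what conditions the rule; the second-to-last letter is.
"kemogkevk" has second-to-last letter 'v'. The stems whose second-to-last letter is 'v' (vikadovb → viunkadovb, gokavm → gounkavm, wobevt → wounbevt) insert -un- after the first vowel.
The other patterns: stems whose second-to-last letter is 'm' add ve- … -eka around the stem; stems whose second-to-last letter is 'p' add the prefix ti-; stems whose second-to-last letter is 'g' or 'w' repeat the first consonant+vowel as a prefix.
So kemogkevk → keunmogkevk.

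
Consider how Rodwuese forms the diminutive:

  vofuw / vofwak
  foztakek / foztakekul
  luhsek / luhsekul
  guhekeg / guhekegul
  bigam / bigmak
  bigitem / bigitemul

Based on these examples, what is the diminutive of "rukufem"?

bigitem and bigam both end in -m yet inflect differently (bigitemul, bigmak), so the final letter is not what conditions the rule; the last vowel is.
"rukufem" has last vowel 'e'. The stems whose last vowel is 'e' (bigitem → bigitemul, guhekeg → guhekegul, foztakek → foztakekul) add -ul.
So rukufem → rukufemul.

rukufemul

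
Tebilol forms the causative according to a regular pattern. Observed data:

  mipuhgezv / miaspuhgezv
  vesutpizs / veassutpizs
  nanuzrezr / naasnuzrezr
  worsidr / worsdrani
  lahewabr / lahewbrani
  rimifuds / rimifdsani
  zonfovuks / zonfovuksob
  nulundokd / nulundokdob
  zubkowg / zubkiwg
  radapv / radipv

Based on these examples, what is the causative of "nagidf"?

nanuzrezr and worsidr both end in -r yet inflect differently (naasnuzrezr, worsdrani), so the final letter is not what conditions the rule; the second-to-last letter is.
"nagidf" has second-to-last letter 'd'. The stems whose second-to-last letter is 'd' (worsidr → worsdrani, rimifuds → rimifdsani) delete the last vowel and add -ani.
So nagidf → nagdfani.

nagdfani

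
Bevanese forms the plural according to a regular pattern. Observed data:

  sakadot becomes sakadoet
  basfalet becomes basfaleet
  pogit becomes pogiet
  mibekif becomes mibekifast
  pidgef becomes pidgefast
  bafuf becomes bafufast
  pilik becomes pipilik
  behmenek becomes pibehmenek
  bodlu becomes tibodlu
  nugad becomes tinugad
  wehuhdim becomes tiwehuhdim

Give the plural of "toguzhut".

"toguzhut" ends in -t. The stems ending in -t (sakadot → sakadoet, basfalet → basfaleet, pogit → pogiet) drop the final letter and add -et.
The other patterns: stems ending in -f add -ast; stems ending in -k add the prefix pi-; stems ending in -d, -m or -u add the prefix ti-.
So toguzhut → toguzhuet.

toguzhuet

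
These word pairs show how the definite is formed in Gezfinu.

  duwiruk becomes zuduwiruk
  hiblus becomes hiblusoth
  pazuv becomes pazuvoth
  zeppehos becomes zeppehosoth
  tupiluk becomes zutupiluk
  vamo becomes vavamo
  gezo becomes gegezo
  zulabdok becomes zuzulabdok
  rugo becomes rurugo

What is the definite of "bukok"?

zubukok

zulabdok and zeppehos both have last vowel 'o' yet inflect differently (zuzulabdok, zeppehosoth), so the last vowel is not what conditions the rule; the final letter is.
"bukok" ends in -k. The stems ending in -k (duwiruk → zuduwiruk, tupiluk → zutupiluk, zulabdok → zuzulabdok) add the prefix zu-.
The other patterns: stems ending in -o repeat the first consonant+vowel as a prefix; stems ending in -s or -v add -oth.
So bukok → zubukok.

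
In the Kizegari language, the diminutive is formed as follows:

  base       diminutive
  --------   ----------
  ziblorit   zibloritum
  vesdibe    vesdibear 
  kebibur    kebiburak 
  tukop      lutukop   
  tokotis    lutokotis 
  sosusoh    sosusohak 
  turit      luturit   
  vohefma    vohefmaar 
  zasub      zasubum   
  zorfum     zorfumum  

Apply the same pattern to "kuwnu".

turit and ziblorit both end in -t yet inflect differently (luturit, zibloritum), so the final letter is not what conditions the rule; the first letter is.
"kuwnu" begins with k-. The one such stem in the data (kebibur → kebiburak) adds -ak, so the same rule applies.
The other patterns: stems beginning with v- add -ar; stems beginning with t- add the prefix lu-; stems beginning with z- add -um.
So kuwnu → kuwnuak.

kuwnuak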